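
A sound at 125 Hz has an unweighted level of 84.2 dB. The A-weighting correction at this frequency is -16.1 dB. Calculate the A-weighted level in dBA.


Given values:
  SPL = 84.2 dB
  A-weighting at 125 Hz = -16.1 dB
Formula: L_A = SPL + A_weight
L_A = 84.2 + (-16.1)
L_A = 68.1

68.1 dBA


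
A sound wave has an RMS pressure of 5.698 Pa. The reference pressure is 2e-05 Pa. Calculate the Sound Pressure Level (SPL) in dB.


Given values:
  p = 5.698 Pa
  p_ref = 2e-05 Pa
Formula: SPL = 20 * log10(p / p_ref)
Compute ratio: p / p_ref = 5.698 / 2e-05 = 284900
Compute log10: log10(284900) = 5.454692
Multiply: SPL = 20 * 5.454692 = 109.09

109.09 dB


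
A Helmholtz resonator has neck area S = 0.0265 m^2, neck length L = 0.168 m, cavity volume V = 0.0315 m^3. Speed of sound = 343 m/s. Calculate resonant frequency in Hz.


Given values:
  S = 0.0265 m^2, L = 0.168 m, V = 0.0315 m^3, c = 343 m/s
Formula: f = (c / (2*pi)) * sqrt(S / (V * L))
Compute V * L = 0.0315 * 0.168 = 0.005292
Compute S / (V * L) = 0.0265 / 0.005292 = 5.0076
Compute sqrt(5.0076) = 2.237767
Compute c / (2*pi) = 343 / 6.283185 = 54.590148
f = 54.590148 * 2.237767 = 122.16

122.16 Hz


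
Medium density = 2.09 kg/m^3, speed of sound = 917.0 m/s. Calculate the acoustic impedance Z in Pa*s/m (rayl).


Given values:
  rho = 2.09 kg/m^3
  c = 917.0 m/s
Formula: Z = rho * c
Z = 2.09 * 917.0
Z = 1916.53

1916.53 rayl


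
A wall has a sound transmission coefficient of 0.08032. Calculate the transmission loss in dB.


Given values:
  tau = 0.08032
Formula: TL = 10 * log10(1 / tau)
Compute 1 / tau = 1 / 0.08032 = 12.4502
Compute log10(12.4502) = 1.095176
TL = 10 * 1.095176 = 10.95

10.95 dB


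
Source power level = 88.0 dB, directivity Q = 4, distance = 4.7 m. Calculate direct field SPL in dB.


Given values:
  Lw = 88.0 dB, Q = 4, r = 4.7 m
Formula: SPL = Lw + 10 * log10(Q / (4 * pi * r^2))
Compute 4 * pi * r^2 = 4 * pi * 4.7^2 = 277.5911
Compute Q / denom = 4 / 277.5911 = 0.01440968
Compute 10 * log10(0.01440968) = -18.4135
SPL = 88.0 + (-18.4135) = 69.59

69.59 dB


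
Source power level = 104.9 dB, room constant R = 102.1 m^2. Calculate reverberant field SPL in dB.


Given values:
  Lw = 104.9 dB, R = 102.1 m^2
Formula: SPL = Lw + 10 * log10(4 / R)
Compute 4 / R = 4 / 102.1 = 0.039177
Compute 10 * log10(0.039177) = -14.0697
SPL = 104.9 + (-14.0697) = 90.83

90.83 dB


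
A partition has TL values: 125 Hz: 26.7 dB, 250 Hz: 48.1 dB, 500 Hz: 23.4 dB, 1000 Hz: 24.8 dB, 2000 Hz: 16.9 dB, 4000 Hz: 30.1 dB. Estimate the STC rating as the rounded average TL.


Given TL values at each frequency:
  125 Hz: 26.7 dB
  250 Hz: 48.1 dB
  500 Hz: 23.4 dB
  1000 Hz: 24.8 dB
  2000 Hz: 16.9 dB
  4000 Hz: 30.1 dB
Formula: STC ~ round(average of TL values)
Sum = 26.7 + 48.1 + 23.4 + 24.8 + 16.9 + 30.1 = 170.0
Average = 170.0 / 6 = 28.33
Rounded: 28

28


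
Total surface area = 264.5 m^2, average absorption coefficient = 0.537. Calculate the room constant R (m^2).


Given values:
  S = 264.5 m^2, alpha = 0.537
Formula: R = S * alpha / (1 - alpha)
Numerator: 264.5 * 0.537 = 142.0365
Denominator: 1 - 0.537 = 0.463
R = 142.0365 / 0.463 = 306.77

306.77 m^2


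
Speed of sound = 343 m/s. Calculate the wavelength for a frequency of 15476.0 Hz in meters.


Given values:
  c = 343 m/s, f = 15476.0 Hz
Formula: lambda = c / f
lambda = 343 / 15476.0
lambda = 0.0222

0.0222 m


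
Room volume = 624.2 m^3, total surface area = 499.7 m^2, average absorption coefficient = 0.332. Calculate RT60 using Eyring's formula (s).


Given values:
  V = 624.2 m^3, S = 499.7 m^2, alpha = 0.332
Formula: RT60 = 0.161 * V / (-S * ln(1 - alpha))
Compute ln(1 - 0.332) = ln(0.668) = -0.403467
Denominator: -499.7 * -0.403467 = 201.6125
Numerator: 0.161 * 624.2 = 100.4962
RT60 = 100.4962 / 201.6125 = 0.498

0.498 s


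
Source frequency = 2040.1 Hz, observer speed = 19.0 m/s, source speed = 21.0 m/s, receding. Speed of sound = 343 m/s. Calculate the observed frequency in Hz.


Given values:
  f_s = 2040.1 Hz, v_o = 19.0 m/s, v_s = 21.0 m/s
  Direction: receding
Formula: f_o = f_s * (c - v_o) / (c + v_s)
Numerator: c - v_o = 343 - 19.0 = 324.0
Denominator: c + v_s = 343 + 21.0 = 364.0
f_o = 2040.1 * 324.0 / 364.0 = 1815.91

1815.91 Hz


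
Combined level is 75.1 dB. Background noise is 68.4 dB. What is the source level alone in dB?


Given values:
  L_total = 75.1 dB, L_bg = 68.4 dB
Formula: L_source = 10 * log10(10^(L_total/10) - 10^(L_bg/10))
Convert to linear:
  10^(75.1/10) = 32359365.693
  10^(68.4/10) = 6918309.7092
Difference: 32359365.693 - 6918309.7092 = 25441055.9838
L_source = 10 * log10(25441055.9838) = 74.06

74.06 dB


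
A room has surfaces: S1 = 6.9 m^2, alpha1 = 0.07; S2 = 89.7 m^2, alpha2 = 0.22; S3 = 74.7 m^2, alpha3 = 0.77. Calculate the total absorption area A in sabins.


Given surfaces:
  Surface 1: 6.9 * 0.07 = 0.483
  Surface 2: 89.7 * 0.22 = 19.734
  Surface 3: 74.7 * 0.77 = 57.519
Formula: A = sum(Si * alpha_i)
A = 0.483 + 19.734 + 57.519
A = 77.74

77.74 sabins


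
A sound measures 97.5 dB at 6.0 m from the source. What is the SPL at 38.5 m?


Given values:
  SPL1 = 97.5 dB, r1 = 6.0 m, r2 = 38.5 m
Formula: SPL2 = SPL1 - 20 * log10(r2 / r1)
Compute ratio: r2 / r1 = 38.5 / 6.0 = 6.4167
Compute log10: log10(6.4167) = 0.807312
Compute drop: 20 * 0.807312 = 16.1462
SPL2 = 97.5 - 16.1462 = 81.35

81.35 dB


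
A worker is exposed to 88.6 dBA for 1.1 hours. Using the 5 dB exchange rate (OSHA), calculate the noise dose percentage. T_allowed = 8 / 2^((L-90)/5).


Given values:
  L = 88.6 dBA, T = 1.1 hours
Formula: T_allowed = 8 / 2^((L - 90) / 5)
Compute exponent: (88.6 - 90) / 5 = -0.28
Compute 2^(-0.28) = 0.823591
T_allowed = 8 / 0.823591 = 9.713559 hours
Dose = (T / T_allowed) * 100
Dose = (1.1 / 9.713559) * 100 = 11.32

11.32 %


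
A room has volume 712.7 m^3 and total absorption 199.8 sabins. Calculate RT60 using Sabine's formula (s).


Given values:
  V = 712.7 m^3
  A = 199.8 sabins
Formula: RT60 = 0.161 * V / A
Numerator: 0.161 * 712.7 = 114.7447
RT60 = 114.7447 / 199.8 = 0.574

0.574 s


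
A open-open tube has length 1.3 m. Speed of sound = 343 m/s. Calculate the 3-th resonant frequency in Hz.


Given values:
  Tube type: open-open, L = 1.3 m, c = 343 m/s, n = 3
Formula: f_n = n * c / (2 * L)
Compute 2 * L = 2 * 1.3 = 2.6
f = 3 * 343 / 2.6
f = 395.77

395.77 Hz


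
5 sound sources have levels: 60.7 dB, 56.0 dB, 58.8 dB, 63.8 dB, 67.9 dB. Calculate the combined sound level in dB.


Formula: L_total = 10 * log10( sum(10^(Li/10)) )
  Source 1: 10^(60.7/10) = 1174897.5549
  Source 2: 10^(56.0/10) = 398107.1706
  Source 3: 10^(58.8/10) = 758577.575
  Source 4: 10^(63.8/10) = 2398832.919
  Source 5: 10^(67.9/10) = 6165950.0186
Sum of linear values = 10896365.2381
L_total = 10 * log10(10896365.2381) = 70.37

70.37 dB


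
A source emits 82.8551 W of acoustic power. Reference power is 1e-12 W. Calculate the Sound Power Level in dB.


Given values:
  W = 82.8551 W
  W_ref = 1e-12 W
Formula: SWL = 10 * log10(W / W_ref)
Compute ratio: W / W_ref = 82855100000000
Compute log10: log10(82855100000000) = 13.918319
Multiply: SWL = 10 * 13.918319 = 139.18

139.18 dB


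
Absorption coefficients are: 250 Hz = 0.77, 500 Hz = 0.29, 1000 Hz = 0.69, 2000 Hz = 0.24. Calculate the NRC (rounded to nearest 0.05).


Given values:
  a_250 = 0.77, a_500 = 0.29
  a_1000 = 0.69, a_2000 = 0.24
Formula: NRC = (a250 + a500 + a1000 + a2000) / 4
Sum = 0.77 + 0.29 + 0.69 + 0.24 = 1.99
NRC = 1.99 / 4 = 0.4975
Rounded to nearest 0.05: 0.5

0.5


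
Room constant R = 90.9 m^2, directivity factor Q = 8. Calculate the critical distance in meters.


Given values:
  R = 90.9 m^2, Q = 8
Formula: d_c = 0.141 * sqrt(Q * R)
Compute Q * R = 8 * 90.9 = 727.2
Compute sqrt(727.2) = 26.9666
d_c = 0.141 * 26.9666 = 3.802

3.802 m


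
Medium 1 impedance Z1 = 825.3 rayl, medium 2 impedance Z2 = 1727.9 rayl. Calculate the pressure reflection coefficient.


Given values:
  Z1 = 825.3 rayl, Z2 = 1727.9 rayl
Formula: R = (Z2 - Z1) / (Z2 + Z1)
Numerator: Z2 - Z1 = 1727.9 - 825.3 = 902.6
Denominator: Z2 + Z1 = 1727.9 + 825.3 = 2553.2
R = 902.6 / 2553.2 = 0.3535

0.3535


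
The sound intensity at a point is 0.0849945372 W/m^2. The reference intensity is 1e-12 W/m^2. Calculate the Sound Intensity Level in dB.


Given values:
  I = 0.0849945372 W/m^2
  I_ref = 1e-12 W/m^2
Formula: SIL = 10 * log10(I / I_ref)
Compute ratio: I / I_ref = 84994537200
Compute log10: log10(84994537200) = 10.929391
Multiply: SIL = 10 * 10.929391 = 109.29

109.29 dB


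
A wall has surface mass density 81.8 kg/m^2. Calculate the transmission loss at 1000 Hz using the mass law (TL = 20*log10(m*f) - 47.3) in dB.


Given values:
  m = 81.8 kg/m^2, f = 1000 Hz
Formula: TL = 20 * log10(m * f) - 47.3
Compute m * f = 81.8 * 1000 = 81800.0
Compute log10(81800.0) = 4.912753
Compute 20 * 4.912753 = 98.2551
TL = 98.2551 - 47.3 = 50.96

50.96 dB


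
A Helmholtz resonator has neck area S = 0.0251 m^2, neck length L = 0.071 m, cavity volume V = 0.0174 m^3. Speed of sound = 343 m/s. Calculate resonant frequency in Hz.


Given values:
  S = 0.0251 m^2, L = 0.071 m, V = 0.0174 m^3, c = 343 m/s
Formula: f = (c / (2*pi)) * sqrt(S / (V * L))
Compute V * L = 0.0174 * 0.071 = 0.0012354
Compute S / (V * L) = 0.0251 / 0.0012354 = 20.3173
Compute sqrt(20.3173) = 4.507472
Compute c / (2*pi) = 343 / 6.283185 = 54.590148
f = 54.590148 * 4.507472 = 246.06

246.06 Hz


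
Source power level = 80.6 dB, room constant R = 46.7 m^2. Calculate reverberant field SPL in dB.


Given values:
  Lw = 80.6 dB, R = 46.7 m^2
Formula: SPL = Lw + 10 * log10(4 / R)
Compute 4 / R = 4 / 46.7 = 0.085653
Compute 10 * log10(0.085653) = -10.6726
SPL = 80.6 + (-10.6726) = 69.93

69.93 dB


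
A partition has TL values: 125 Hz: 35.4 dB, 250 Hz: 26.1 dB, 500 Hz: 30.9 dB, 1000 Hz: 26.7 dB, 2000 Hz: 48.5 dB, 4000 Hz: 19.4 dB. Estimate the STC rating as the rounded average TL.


Given TL values at each frequency:
  125 Hz: 35.4 dB
  250 Hz: 26.1 dB
  500 Hz: 30.9 dB
  1000 Hz: 26.7 dB
  2000 Hz: 48.5 dB
  4000 Hz: 19.4 dB
Formula: STC ~ round(average of TL values)
Sum = 35.4 + 26.1 + 30.9 + 26.7 + 48.5 + 19.4 = 187.0
Average = 187.0 / 6 = 31.17
Rounded: 31

31


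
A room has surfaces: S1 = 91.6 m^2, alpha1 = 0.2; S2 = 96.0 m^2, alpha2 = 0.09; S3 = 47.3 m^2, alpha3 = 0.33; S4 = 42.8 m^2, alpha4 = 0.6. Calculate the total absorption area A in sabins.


Given surfaces:
  Surface 1: 91.6 * 0.2 = 18.32
  Surface 2: 96.0 * 0.09 = 8.64
  Surface 3: 47.3 * 0.33 = 15.609
  Surface 4: 42.8 * 0.6 = 25.68
Formula: A = sum(Si * alpha_i)
A = 18.32 + 8.64 + 15.609 + 25.68
A = 68.25

68.25 sabins


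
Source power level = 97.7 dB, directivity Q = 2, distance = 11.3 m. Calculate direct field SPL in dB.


Given values:
  Lw = 97.7 dB, Q = 2, r = 11.3 m
Formula: SPL = Lw + 10 * log10(Q / (4 * pi * r^2))
Compute 4 * pi * r^2 = 4 * pi * 11.3^2 = 1604.5999
Compute Q / denom = 2 / 1604.5999 = 0.00124642
Compute 10 * log10(0.00124642) = -29.0434
SPL = 97.7 + (-29.0434) = 68.66

68.66 dB


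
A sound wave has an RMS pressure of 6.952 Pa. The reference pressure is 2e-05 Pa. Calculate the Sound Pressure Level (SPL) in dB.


Given values:
  p = 6.952 Pa
  p_ref = 2e-05 Pa
Formula: SPL = 20 * log10(p / p_ref)
Compute ratio: p / p_ref = 6.952 / 2e-05 = 347600
Compute log10: log10(347600) = 5.54108
Multiply: SPL = 20 * 5.54108 = 110.82

110.82 dB


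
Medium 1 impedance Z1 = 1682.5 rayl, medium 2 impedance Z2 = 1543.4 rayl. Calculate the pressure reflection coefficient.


Given values:
  Z1 = 1682.5 rayl, Z2 = 1543.4 rayl
Formula: R = (Z2 - Z1) / (Z2 + Z1)
Numerator: Z2 - Z1 = 1543.4 - 1682.5 = -139.1
Denominator: Z2 + Z1 = 1543.4 + 1682.5 = 3225.9
R = -139.1 / 3225.9 = -0.0431

-0.0431


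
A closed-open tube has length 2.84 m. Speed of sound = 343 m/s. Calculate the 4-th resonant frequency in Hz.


Given values:
  Tube type: closed-open, L = 2.84 m, c = 343 m/s, n = 4
Formula: f_n = (2n - 1) * c / (4 * L)
Compute 2n - 1 = 2*4 - 1 = 7
Compute 4 * L = 4 * 2.84 = 11.36
f = 7 * 343 / 11.36
f = 211.36

211.36 Hz


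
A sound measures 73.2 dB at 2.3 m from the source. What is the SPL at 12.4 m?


Given values:
  SPL1 = 73.2 dB, r1 = 2.3 m, r2 = 12.4 m
Formula: SPL2 = SPL1 - 20 * log10(r2 / r1)
Compute ratio: r2 / r1 = 12.4 / 2.3 = 5.3913
Compute log10: log10(5.3913) = 0.731693
Compute drop: 20 * 0.731693 = 14.6339
SPL2 = 73.2 - 14.6339 = 58.57

58.57 dB


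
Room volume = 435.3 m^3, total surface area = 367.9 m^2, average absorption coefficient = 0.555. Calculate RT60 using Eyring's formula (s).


Given values:
  V = 435.3 m^3, S = 367.9 m^2, alpha = 0.555
Formula: RT60 = 0.161 * V / (-S * ln(1 - alpha))
Compute ln(1 - 0.555) = ln(0.445) = -0.809681
Denominator: -367.9 * -0.809681 = 297.8816
Numerator: 0.161 * 435.3 = 70.0833
RT60 = 70.0833 / 297.8816 = 0.235

0.235 s


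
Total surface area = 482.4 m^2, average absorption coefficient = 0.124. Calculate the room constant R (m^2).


Given values:
  S = 482.4 m^2, alpha = 0.124
Formula: R = S * alpha / (1 - alpha)
Numerator: 482.4 * 0.124 = 59.8176
Denominator: 1 - 0.124 = 0.876
R = 59.8176 / 0.876 = 68.28

68.28 m^2


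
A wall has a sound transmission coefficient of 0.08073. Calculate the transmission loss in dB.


Given values:
  tau = 0.08073
Formula: TL = 10 * log10(1 / tau)
Compute 1 / tau = 1 / 0.08073 = 12.387
Compute log10(12.387) = 1.092966
TL = 10 * 1.092966 = 10.93

10.93 dB


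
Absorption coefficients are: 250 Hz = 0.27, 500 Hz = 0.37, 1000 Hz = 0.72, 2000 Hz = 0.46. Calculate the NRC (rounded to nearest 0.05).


Given values:
  a_250 = 0.27, a_500 = 0.37
  a_1000 = 0.72, a_2000 = 0.46
Formula: NRC = (a250 + a500 + a1000 + a2000) / 4
Sum = 0.27 + 0.37 + 0.72 + 0.46 = 1.82
NRC = 1.82 / 4 = 0.455
Rounded to nearest 0.05: 0.45

0.45


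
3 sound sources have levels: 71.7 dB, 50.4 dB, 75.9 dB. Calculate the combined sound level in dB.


Formula: L_total = 10 * log10( sum(10^(Li/10)) )
  Source 1: 10^(71.7/10) = 14791083.8817
  Source 2: 10^(50.4/10) = 109647.8196
  Source 3: 10^(75.9/10) = 38904514.4994
Sum of linear values = 53805246.2007
L_total = 10 * log10(53805246.2007) = 77.31

77.31 dB


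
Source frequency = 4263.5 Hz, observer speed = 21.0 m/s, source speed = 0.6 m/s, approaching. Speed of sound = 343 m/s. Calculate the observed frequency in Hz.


Given values:
  f_s = 4263.5 Hz, v_o = 21.0 m/s, v_s = 0.6 m/s
  Direction: approaching
Formula: f_o = f_s * (c + v_o) / (c - v_s)
Numerator: c + v_o = 343 + 21.0 = 364.0
Denominator: c - v_s = 343 - 0.6 = 342.4
f_o = 4263.5 * 364.0 / 342.4 = 4532.46

4532.46 Hz


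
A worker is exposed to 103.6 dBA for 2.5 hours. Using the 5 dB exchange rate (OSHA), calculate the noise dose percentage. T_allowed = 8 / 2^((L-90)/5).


Given values:
  L = 103.6 dBA, T = 2.5 hours
Formula: T_allowed = 8 / 2^((L - 90) / 5)
Compute exponent: (103.6 - 90) / 5 = 2.72
Compute 2^(2.72) = 6.588728
T_allowed = 8 / 6.588728 = 1.214195 hours
Dose = (T / T_allowed) * 100
Dose = (2.5 / 1.214195) * 100 = 205.9

205.9 %


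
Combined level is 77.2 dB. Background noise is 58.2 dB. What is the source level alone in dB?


Given values:
  L_total = 77.2 dB, L_bg = 58.2 dB
Formula: L_source = 10 * log10(10^(L_total/10) - 10^(L_bg/10))
Convert to linear:
  10^(77.2/10) = 52480746.025
  10^(58.2/10) = 660693.448
Difference: 52480746.025 - 660693.448 = 51820052.577
L_source = 10 * log10(51820052.577) = 77.14

77.14 dB


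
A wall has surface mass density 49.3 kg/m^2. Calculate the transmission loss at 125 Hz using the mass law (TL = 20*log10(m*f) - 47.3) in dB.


Given values:
  m = 49.3 kg/m^2, f = 125 Hz
Formula: TL = 20 * log10(m * f) - 47.3
Compute m * f = 49.3 * 125 = 6162.5
Compute log10(6162.5) = 3.789757
Compute 20 * 3.789757 = 75.7951
TL = 75.7951 - 47.3 = 28.5

28.5 dB


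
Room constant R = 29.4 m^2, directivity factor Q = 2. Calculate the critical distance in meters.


Given values:
  R = 29.4 m^2, Q = 2
Formula: d_c = 0.141 * sqrt(Q * R)
Compute Q * R = 2 * 29.4 = 58.8
Compute sqrt(58.8) = 7.6681
d_c = 0.141 * 7.6681 = 1.081

1.081 m


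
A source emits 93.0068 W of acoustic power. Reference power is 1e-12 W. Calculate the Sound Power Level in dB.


Given values:
  W = 93.0068 W
  W_ref = 1e-12 W
Formula: SWL = 10 * log10(W / W_ref)
Compute ratio: W / W_ref = 93006800000000
Compute log10: log10(93006800000000) = 13.968515
Multiply: SWL = 10 * 13.968515 = 139.69

139.69 dB


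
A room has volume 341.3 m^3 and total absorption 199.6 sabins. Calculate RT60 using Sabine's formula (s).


Given values:
  V = 341.3 m^3
  A = 199.6 sabins
Formula: RT60 = 0.161 * V / A
Numerator: 0.161 * 341.3 = 54.9493
RT60 = 54.9493 / 199.6 = 0.275

0.275 s


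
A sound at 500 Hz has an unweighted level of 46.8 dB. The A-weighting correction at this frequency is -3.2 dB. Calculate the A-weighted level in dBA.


Given values:
  SPL = 46.8 dB
  A-weighting at 500 Hz = -3.2 dB
Formula: L_A = SPL + A_weight
L_A = 46.8 + (-3.2)
L_A = 43.6

43.6 dBA


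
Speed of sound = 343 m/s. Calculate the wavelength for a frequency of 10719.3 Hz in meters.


Given values:
  c = 343 m/s, f = 10719.3 Hz
Formula: lambda = c / f
lambda = 343 / 10719.3
lambda = 0.032

0.032 m


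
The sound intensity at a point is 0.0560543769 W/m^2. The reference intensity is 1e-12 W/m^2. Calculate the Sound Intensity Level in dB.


Given values:
  I = 0.0560543769 W/m^2
  I_ref = 1e-12 W/m^2
Formula: SIL = 10 * log10(I / I_ref)
Compute ratio: I / I_ref = 56054376900
Compute log10: log10(56054376900) = 10.74861
Multiply: SIL = 10 * 10.74861 = 107.49

107.49 dB


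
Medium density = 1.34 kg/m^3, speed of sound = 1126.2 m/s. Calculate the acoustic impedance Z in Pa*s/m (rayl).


Given values:
  rho = 1.34 kg/m^3
  c = 1126.2 m/s
Formula: Z = rho * c
Z = 1.34 * 1126.2
Z = 1509.11

1509.11 rayl


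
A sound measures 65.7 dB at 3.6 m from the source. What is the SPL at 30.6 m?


Given values:
  SPL1 = 65.7 dB, r1 = 3.6 m, r2 = 30.6 m
Formula: SPL2 = SPL1 - 20 * log10(r2 / r1)
Compute ratio: r2 / r1 = 30.6 / 3.6 = 8.5
Compute log10: log10(8.5) = 0.929419
Compute drop: 20 * 0.929419 = 18.5884
SPL2 = 65.7 - 18.5884 = 47.11

47.11 dB


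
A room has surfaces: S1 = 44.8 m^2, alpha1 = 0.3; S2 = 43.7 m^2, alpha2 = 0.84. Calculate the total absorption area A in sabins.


Given surfaces:
  Surface 1: 44.8 * 0.3 = 13.44
  Surface 2: 43.7 * 0.84 = 36.708
Formula: A = sum(Si * alpha_i)
A = 13.44 + 36.708
A = 50.15

50.15 sabins


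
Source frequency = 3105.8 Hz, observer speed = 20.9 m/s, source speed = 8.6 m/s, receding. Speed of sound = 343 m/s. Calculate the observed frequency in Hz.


Given values:
  f_s = 3105.8 Hz, v_o = 20.9 m/s, v_s = 8.6 m/s
  Direction: receding
Formula: f_o = f_s * (c - v_o) / (c + v_s)
Numerator: c - v_o = 343 - 20.9 = 322.1
Denominator: c + v_s = 343 + 8.6 = 351.6
f_o = 3105.8 * 322.1 / 351.6 = 2845.22

2845.22 Hz


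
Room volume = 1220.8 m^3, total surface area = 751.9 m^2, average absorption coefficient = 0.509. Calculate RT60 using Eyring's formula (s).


Given values:
  V = 1220.8 m^3, S = 751.9 m^2, alpha = 0.509
Formula: RT60 = 0.161 * V / (-S * ln(1 - alpha))
Compute ln(1 - 0.509) = ln(0.491) = -0.711311
Denominator: -751.9 * -0.711311 = 534.8347
Numerator: 0.161 * 1220.8 = 196.5488
RT60 = 196.5488 / 534.8347 = 0.367

0.367 s


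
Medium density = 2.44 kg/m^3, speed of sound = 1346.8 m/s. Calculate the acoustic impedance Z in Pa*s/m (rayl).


Given values:
  rho = 2.44 kg/m^3
  c = 1346.8 m/s
Formula: Z = rho * c
Z = 2.44 * 1346.8
Z = 3286.19

3286.19 rayl


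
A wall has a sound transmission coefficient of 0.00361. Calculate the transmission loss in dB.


Given values:
  tau = 0.00361
Formula: TL = 10 * log10(1 / tau)
Compute 1 / tau = 1 / 0.00361 = 277.0083
Compute log10(277.0083) = 2.442493
TL = 10 * 2.442493 = 24.42

24.42 dB


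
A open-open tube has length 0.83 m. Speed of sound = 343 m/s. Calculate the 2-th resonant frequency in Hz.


Given values:
  Tube type: open-open, L = 0.83 m, c = 343 m/s, n = 2
Formula: f_n = n * c / (2 * L)
Compute 2 * L = 2 * 0.83 = 1.66
f = 2 * 343 / 1.66
f = 413.25

413.25 Hz


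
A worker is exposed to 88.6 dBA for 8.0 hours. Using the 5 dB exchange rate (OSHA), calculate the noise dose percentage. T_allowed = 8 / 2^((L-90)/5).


Given values:
  L = 88.6 dBA, T = 8.0 hours
Formula: T_allowed = 8 / 2^((L - 90) / 5)
Compute exponent: (88.6 - 90) / 5 = -0.28
Compute 2^(-0.28) = 0.823591
T_allowed = 8 / 0.823591 = 9.713559 hours
Dose = (T / T_allowed) * 100
Dose = (8.0 / 9.713559) * 100 = 82.36

82.36 %


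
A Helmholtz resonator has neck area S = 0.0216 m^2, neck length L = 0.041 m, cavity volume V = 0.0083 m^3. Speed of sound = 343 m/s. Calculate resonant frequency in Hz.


Given values:
  S = 0.0216 m^2, L = 0.041 m, V = 0.0083 m^3, c = 343 m/s
Formula: f = (c / (2*pi)) * sqrt(S / (V * L))
Compute V * L = 0.0083 * 0.041 = 0.0003403
Compute S / (V * L) = 0.0216 / 0.0003403 = 63.4734
Compute sqrt(63.4734) = 7.96702
Compute c / (2*pi) = 343 / 6.283185 = 54.590148
f = 54.590148 * 7.96702 = 434.92

434.92 Hz


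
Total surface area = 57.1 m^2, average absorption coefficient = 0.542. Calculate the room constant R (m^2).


Given values:
  S = 57.1 m^2, alpha = 0.542
Formula: R = S * alpha / (1 - alpha)
Numerator: 57.1 * 0.542 = 30.9482
Denominator: 1 - 0.542 = 0.458
R = 30.9482 / 0.458 = 67.57

67.57 m^2


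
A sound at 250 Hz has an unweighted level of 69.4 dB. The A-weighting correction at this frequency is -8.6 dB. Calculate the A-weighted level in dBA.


Given values:
  SPL = 69.4 dB
  A-weighting at 250 Hz = -8.6 dB
Formula: L_A = SPL + A_weight
L_A = 69.4 + (-8.6)
L_A = 60.8

60.8 dBA


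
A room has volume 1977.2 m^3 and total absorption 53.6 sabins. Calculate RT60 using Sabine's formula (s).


Given values:
  V = 1977.2 m^3
  A = 53.6 sabins
Formula: RT60 = 0.161 * V / A
Numerator: 0.161 * 1977.2 = 318.3292
RT60 = 318.3292 / 53.6 = 5.939

5.939 s


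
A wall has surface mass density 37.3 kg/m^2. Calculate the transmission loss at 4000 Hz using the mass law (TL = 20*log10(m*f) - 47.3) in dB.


Given values:
  m = 37.3 kg/m^2, f = 4000 Hz
Formula: TL = 20 * log10(m * f) - 47.3
Compute m * f = 37.3 * 4000 = 149200.0
Compute log10(149200.0) = 5.173769
Compute 20 * 5.173769 = 103.4754
TL = 103.4754 - 47.3 = 56.18

56.18 dB


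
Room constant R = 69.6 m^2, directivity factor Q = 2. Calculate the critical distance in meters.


Given values:
  R = 69.6 m^2, Q = 2
Formula: d_c = 0.141 * sqrt(Q * R)
Compute Q * R = 2 * 69.6 = 139.2
Compute sqrt(139.2) = 11.7983
d_c = 0.141 * 11.7983 = 1.664

1.664 m


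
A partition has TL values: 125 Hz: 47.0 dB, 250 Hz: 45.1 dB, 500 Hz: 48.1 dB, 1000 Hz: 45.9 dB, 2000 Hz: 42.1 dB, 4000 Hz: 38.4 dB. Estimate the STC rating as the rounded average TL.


Given TL values at each frequency:
  125 Hz: 47.0 dB
  250 Hz: 45.1 dB
  500 Hz: 48.1 dB
  1000 Hz: 45.9 dB
  2000 Hz: 42.1 dB
  4000 Hz: 38.4 dB
Formula: STC ~ round(average of TL values)
Sum = 47.0 + 45.1 + 48.1 + 45.9 + 42.1 + 38.4 = 266.6
Average = 266.6 / 6 = 44.43
Rounded: 44

44


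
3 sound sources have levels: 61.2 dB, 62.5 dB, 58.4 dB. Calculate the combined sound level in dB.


Formula: L_total = 10 * log10( sum(10^(Li/10)) )
  Source 1: 10^(61.2/10) = 1318256.7386
  Source 2: 10^(62.5/10) = 1778279.41
  Source 3: 10^(58.4/10) = 691830.9709
Sum of linear values = 3788367.1195
L_total = 10 * log10(3788367.1195) = 65.78

65.78 dB


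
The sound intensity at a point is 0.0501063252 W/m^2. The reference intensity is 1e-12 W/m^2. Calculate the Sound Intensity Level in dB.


Given values:
  I = 0.0501063252 W/m^2
  I_ref = 1e-12 W/m^2
Formula: SIL = 10 * log10(I / I_ref)
Compute ratio: I / I_ref = 50106325200
Compute log10: log10(50106325200) = 10.699893
Multiply: SIL = 10 * 10.699893 = 107.0

107.0 dB


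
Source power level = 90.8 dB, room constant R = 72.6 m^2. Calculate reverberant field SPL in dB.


Given values:
  Lw = 90.8 dB, R = 72.6 m^2
Formula: SPL = Lw + 10 * log10(4 / R)
Compute 4 / R = 4 / 72.6 = 0.055096
Compute 10 * log10(0.055096) = -12.5888
SPL = 90.8 + (-12.5888) = 78.21

78.21 dB


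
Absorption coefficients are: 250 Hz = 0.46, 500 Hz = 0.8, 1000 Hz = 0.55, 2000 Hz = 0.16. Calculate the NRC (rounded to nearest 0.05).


Given values:
  a_250 = 0.46, a_500 = 0.8
  a_1000 = 0.55, a_2000 = 0.16
Formula: NRC = (a250 + a500 + a1000 + a2000) / 4
Sum = 0.46 + 0.8 + 0.55 + 0.16 = 1.97
NRC = 1.97 / 4 = 0.4925
Rounded to nearest 0.05: 0.5

0.5


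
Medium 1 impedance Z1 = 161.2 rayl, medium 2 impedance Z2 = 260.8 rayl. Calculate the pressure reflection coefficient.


Given values:
  Z1 = 161.2 rayl, Z2 = 260.8 rayl
Formula: R = (Z2 - Z1) / (Z2 + Z1)
Numerator: Z2 - Z1 = 260.8 - 161.2 = 99.6
Denominator: Z2 + Z1 = 260.8 + 161.2 = 422.0
R = 99.6 / 422.0 = 0.236

0.236


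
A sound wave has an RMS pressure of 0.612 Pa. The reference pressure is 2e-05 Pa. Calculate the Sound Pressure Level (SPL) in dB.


Given values:
  p = 0.612 Pa
  p_ref = 2e-05 Pa
Formula: SPL = 20 * log10(p / p_ref)
Compute ratio: p / p_ref = 0.612 / 2e-05 = 30600
Compute log10: log10(30600) = 4.485721
Multiply: SPL = 20 * 4.485721 = 89.71

89.71 dB


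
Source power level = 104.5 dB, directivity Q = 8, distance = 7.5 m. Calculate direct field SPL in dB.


Given values:
  Lw = 104.5 dB, Q = 8, r = 7.5 m
Formula: SPL = Lw + 10 * log10(Q / (4 * pi * r^2))
Compute 4 * pi * r^2 = 4 * pi * 7.5^2 = 706.8583
Compute Q / denom = 8 / 706.8583 = 0.01131769
Compute 10 * log10(0.01131769) = -19.4624
SPL = 104.5 + (-19.4624) = 85.04

85.04 dB


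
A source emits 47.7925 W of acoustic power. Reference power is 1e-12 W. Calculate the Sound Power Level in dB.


Given values:
  W = 47.7925 W
  W_ref = 1e-12 W
Formula: SWL = 10 * log10(W / W_ref)
Compute ratio: W / W_ref = 47792500000000
Compute log10: log10(47792500000000) = 13.67936
Multiply: SWL = 10 * 13.67936 = 136.79

136.79 dB


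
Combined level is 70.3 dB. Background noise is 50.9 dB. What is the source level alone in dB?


Given values:
  L_total = 70.3 dB, L_bg = 50.9 dB
Formula: L_source = 10 * log10(10^(L_total/10) - 10^(L_bg/10))
Convert to linear:
  10^(70.3/10) = 10715193.0524
  10^(50.9/10) = 123026.8771
Difference: 10715193.0524 - 123026.8771 = 10592166.1753
L_source = 10 * log10(10592166.1753) = 70.25

70.25 dB


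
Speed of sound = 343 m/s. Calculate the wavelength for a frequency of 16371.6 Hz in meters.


Given values:
  c = 343 m/s, f = 16371.6 Hz
Formula: lambda = c / f
lambda = 343 / 16371.6
lambda = 0.021

0.021 m


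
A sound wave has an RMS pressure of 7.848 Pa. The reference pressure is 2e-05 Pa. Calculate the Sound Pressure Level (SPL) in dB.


Given values:
  p = 7.848 Pa
  p_ref = 2e-05 Pa
Formula: SPL = 20 * log10(p / p_ref)
Compute ratio: p / p_ref = 7.848 / 2e-05 = 392400
Compute log10: log10(392400) = 5.593729
Multiply: SPL = 20 * 5.593729 = 111.87

111.87 dB


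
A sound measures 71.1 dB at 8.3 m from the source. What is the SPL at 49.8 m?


Given values:
  SPL1 = 71.1 dB, r1 = 8.3 m, r2 = 49.8 m
Formula: SPL2 = SPL1 - 20 * log10(r2 / r1)
Compute ratio: r2 / r1 = 49.8 / 8.3 = 6.0
Compute log10: log10(6.0) = 0.778151
Compute drop: 20 * 0.778151 = 15.563
SPL2 = 71.1 - 15.563 = 55.54

55.54 dB


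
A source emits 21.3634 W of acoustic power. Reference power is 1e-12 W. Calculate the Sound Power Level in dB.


Given values:
  W = 21.3634 W
  W_ref = 1e-12 W
Formula: SWL = 10 * log10(W / W_ref)
Compute ratio: W / W_ref = 21363400000000
Compute log10: log10(21363400000000) = 13.32967
Multiply: SWL = 10 * 13.32967 = 133.3

133.3 dB


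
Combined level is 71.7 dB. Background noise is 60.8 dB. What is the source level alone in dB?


Given values:
  L_total = 71.7 dB, L_bg = 60.8 dB
Formula: L_source = 10 * log10(10^(L_total/10) - 10^(L_bg/10))
Convert to linear:
  10^(71.7/10) = 14791083.8817
  10^(60.8/10) = 1202264.4346
Difference: 14791083.8817 - 1202264.4346 = 13588819.4471
L_source = 10 * log10(13588819.4471) = 71.33

71.33 dB


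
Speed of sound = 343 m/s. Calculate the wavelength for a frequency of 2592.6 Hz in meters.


Given values:
  c = 343 m/s, f = 2592.6 Hz
Formula: lambda = c / f
lambda = 343 / 2592.6
lambda = 0.1323

0.1323 m


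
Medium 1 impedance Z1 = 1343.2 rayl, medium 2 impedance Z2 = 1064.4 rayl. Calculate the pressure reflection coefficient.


Given values:
  Z1 = 1343.2 rayl, Z2 = 1064.4 rayl
Formula: R = (Z2 - Z1) / (Z2 + Z1)
Numerator: Z2 - Z1 = 1064.4 - 1343.2 = -278.8
Denominator: Z2 + Z1 = 1064.4 + 1343.2 = 2407.6
R = -278.8 / 2407.6 = -0.1158

-0.1158


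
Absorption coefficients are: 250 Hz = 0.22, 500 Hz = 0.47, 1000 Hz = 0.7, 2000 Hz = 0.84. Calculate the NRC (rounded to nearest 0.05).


Given values:
  a_250 = 0.22, a_500 = 0.47
  a_1000 = 0.7, a_2000 = 0.84
Formula: NRC = (a250 + a500 + a1000 + a2000) / 4
Sum = 0.22 + 0.47 + 0.7 + 0.84 = 2.23
NRC = 2.23 / 4 = 0.5575
Rounded to nearest 0.05: 0.55

0.55


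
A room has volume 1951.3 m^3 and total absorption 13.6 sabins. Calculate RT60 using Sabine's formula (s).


Given values:
  V = 1951.3 m^3
  A = 13.6 sabins
Formula: RT60 = 0.161 * V / A
Numerator: 0.161 * 1951.3 = 314.1593
RT60 = 314.1593 / 13.6 = 23.1

23.1 s


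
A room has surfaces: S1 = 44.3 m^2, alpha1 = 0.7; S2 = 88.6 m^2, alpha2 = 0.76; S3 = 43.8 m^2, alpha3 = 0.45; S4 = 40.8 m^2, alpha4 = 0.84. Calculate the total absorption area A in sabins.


Given surfaces:
  Surface 1: 44.3 * 0.7 = 31.01
  Surface 2: 88.6 * 0.76 = 67.336
  Surface 3: 43.8 * 0.45 = 19.71
  Surface 4: 40.8 * 0.84 = 34.272
Formula: A = sum(Si * alpha_i)
A = 31.01 + 67.336 + 19.71 + 34.272
A = 152.33

152.33 sabins


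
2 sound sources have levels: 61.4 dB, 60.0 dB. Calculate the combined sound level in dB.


Formula: L_total = 10 * log10( sum(10^(Li/10)) )
  Source 1: 10^(61.4/10) = 1380384.2646
  Source 2: 10^(60.0/10) = 1000000.0
Sum of linear values = 2380384.2646
L_total = 10 * log10(2380384.2646) = 63.77

63.77 dB


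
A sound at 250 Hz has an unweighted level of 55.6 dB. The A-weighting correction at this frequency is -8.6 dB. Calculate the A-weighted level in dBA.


Given values:
  SPL = 55.6 dB
  A-weighting at 250 Hz = -8.6 dB
Formula: L_A = SPL + A_weight
L_A = 55.6 + (-8.6)
L_A = 47.0

47.0 dBA


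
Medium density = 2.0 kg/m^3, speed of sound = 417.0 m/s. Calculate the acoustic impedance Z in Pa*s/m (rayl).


Given values:
  rho = 2.0 kg/m^3
  c = 417.0 m/s
Formula: Z = rho * c
Z = 2.0 * 417.0
Z = 834.0

834.0 rayl


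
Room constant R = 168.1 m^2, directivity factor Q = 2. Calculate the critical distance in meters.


Given values:
  R = 168.1 m^2, Q = 2
Formula: d_c = 0.141 * sqrt(Q * R)
Compute Q * R = 2 * 168.1 = 336.2
Compute sqrt(336.2) = 18.3358
d_c = 0.141 * 18.3358 = 2.585

2.585 m


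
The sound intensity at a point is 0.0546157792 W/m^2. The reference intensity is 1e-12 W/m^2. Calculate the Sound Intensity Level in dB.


Given values:
  I = 0.0546157792 W/m^2
  I_ref = 1e-12 W/m^2
Formula: SIL = 10 * log10(I / I_ref)
Compute ratio: I / I_ref = 54615779200
Compute log10: log10(54615779200) = 10.737318
Multiply: SIL = 10 * 10.737318 = 107.37

107.37 dB


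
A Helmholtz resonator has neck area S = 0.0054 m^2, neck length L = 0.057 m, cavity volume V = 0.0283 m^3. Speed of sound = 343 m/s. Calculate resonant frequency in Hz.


Given values:
  S = 0.0054 m^2, L = 0.057 m, V = 0.0283 m^3, c = 343 m/s
Formula: f = (c / (2*pi)) * sqrt(S / (V * L))
Compute V * L = 0.0283 * 0.057 = 0.0016131
Compute S / (V * L) = 0.0054 / 0.0016131 = 3.3476
Compute sqrt(3.3476) = 1.829645
Compute c / (2*pi) = 343 / 6.283185 = 54.590148
f = 54.590148 * 1.829645 = 99.88

99.88 Hz


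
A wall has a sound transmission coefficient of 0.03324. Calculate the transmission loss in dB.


Given values:
  tau = 0.03324
Formula: TL = 10 * log10(1 / tau)
Compute 1 / tau = 1 / 0.03324 = 30.0842
Compute log10(30.0842) = 1.478338
TL = 10 * 1.478338 = 14.78

14.78 dB


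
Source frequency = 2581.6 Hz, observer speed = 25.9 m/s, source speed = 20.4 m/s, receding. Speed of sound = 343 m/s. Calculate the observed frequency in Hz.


Given values:
  f_s = 2581.6 Hz, v_o = 25.9 m/s, v_s = 20.4 m/s
  Direction: receding
Formula: f_o = f_s * (c - v_o) / (c + v_s)
Numerator: c - v_o = 343 - 25.9 = 317.1
Denominator: c + v_s = 343 + 20.4 = 363.4
f_o = 2581.6 * 317.1 / 363.4 = 2252.68

2252.68 Hz


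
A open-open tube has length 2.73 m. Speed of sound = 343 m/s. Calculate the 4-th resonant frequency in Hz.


Given values:
  Tube type: open-open, L = 2.73 m, c = 343 m/s, n = 4
Formula: f_n = n * c / (2 * L)
Compute 2 * L = 2 * 2.73 = 5.46
f = 4 * 343 / 5.46
f = 251.28

251.28 Hz


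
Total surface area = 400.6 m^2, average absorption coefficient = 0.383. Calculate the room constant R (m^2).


Given values:
  S = 400.6 m^2, alpha = 0.383
Formula: R = S * alpha / (1 - alpha)
Numerator: 400.6 * 0.383 = 153.4298
Denominator: 1 - 0.383 = 0.617
R = 153.4298 / 0.617 = 248.67

248.67 m^2


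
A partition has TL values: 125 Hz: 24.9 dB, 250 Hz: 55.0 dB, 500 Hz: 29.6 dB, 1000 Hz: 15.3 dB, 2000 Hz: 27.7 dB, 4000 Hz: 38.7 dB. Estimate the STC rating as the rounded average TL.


Given TL values at each frequency:
  125 Hz: 24.9 dB
  250 Hz: 55.0 dB
  500 Hz: 29.6 dB
  1000 Hz: 15.3 dB
  2000 Hz: 27.7 dB
  4000 Hz: 38.7 dB
Formula: STC ~ round(average of TL values)
Sum = 24.9 + 55.0 + 29.6 + 15.3 + 27.7 + 38.7 = 191.2
Average = 191.2 / 6 = 31.87
Rounded: 32

32


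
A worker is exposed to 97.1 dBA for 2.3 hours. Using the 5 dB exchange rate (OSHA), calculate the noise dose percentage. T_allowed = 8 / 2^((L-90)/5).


Given values:
  L = 97.1 dBA, T = 2.3 hours
Formula: T_allowed = 8 / 2^((L - 90) / 5)
Compute exponent: (97.1 - 90) / 5 = 1.42
Compute 2^(1.42) = 2.675855
T_allowed = 8 / 2.675855 = 2.989699 hours
Dose = (T / T_allowed) * 100
Dose = (2.3 / 2.989699) * 100 = 76.93

76.93 %


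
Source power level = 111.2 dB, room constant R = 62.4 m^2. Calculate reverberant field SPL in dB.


Given values:
  Lw = 111.2 dB, R = 62.4 m^2
Formula: SPL = Lw + 10 * log10(4 / R)
Compute 4 / R = 4 / 62.4 = 0.064103
Compute 10 * log10(0.064103) = -11.9312
SPL = 111.2 + (-11.9312) = 99.27

99.27 dB


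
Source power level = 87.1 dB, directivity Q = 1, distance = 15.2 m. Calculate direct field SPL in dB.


Given values:
  Lw = 87.1 dB, Q = 1, r = 15.2 m
Formula: SPL = Lw + 10 * log10(Q / (4 * pi * r^2))
Compute 4 * pi * r^2 = 4 * pi * 15.2^2 = 2903.3343
Compute Q / denom = 1 / 2903.3343 = 0.00034443
Compute 10 * log10(0.00034443) = -34.629
SPL = 87.1 + (-34.629) = 52.47

52.47 dB


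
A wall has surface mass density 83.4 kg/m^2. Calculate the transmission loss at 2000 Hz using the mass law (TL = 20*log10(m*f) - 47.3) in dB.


Given values:
  m = 83.4 kg/m^2, f = 2000 Hz
Formula: TL = 20 * log10(m * f) - 47.3
Compute m * f = 83.4 * 2000 = 166800.0
Compute log10(166800.0) = 5.222196
Compute 20 * 5.222196 = 104.4439
TL = 104.4439 - 47.3 = 57.14

57.14 dB


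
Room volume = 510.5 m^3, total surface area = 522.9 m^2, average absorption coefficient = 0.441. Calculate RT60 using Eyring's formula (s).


Given values:
  V = 510.5 m^3, S = 522.9 m^2, alpha = 0.441
Formula: RT60 = 0.161 * V / (-S * ln(1 - alpha))
Compute ln(1 - 0.441) = ln(0.559) = -0.581606
Denominator: -522.9 * -0.581606 = 304.1218
Numerator: 0.161 * 510.5 = 82.1905
RT60 = 82.1905 / 304.1218 = 0.27

0.27 s


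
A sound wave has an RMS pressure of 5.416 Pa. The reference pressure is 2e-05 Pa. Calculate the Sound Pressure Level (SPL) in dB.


Given values:
  p = 5.416 Pa
  p_ref = 2e-05 Pa
Formula: SPL = 20 * log10(p / p_ref)
Compute ratio: p / p_ref = 5.416 / 2e-05 = 270800
Compute log10: log10(270800) = 5.432649
Multiply: SPL = 20 * 5.432649 = 108.65

108.65 dB


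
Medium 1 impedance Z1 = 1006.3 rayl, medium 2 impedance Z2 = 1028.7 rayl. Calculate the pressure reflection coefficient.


Given values:
  Z1 = 1006.3 rayl, Z2 = 1028.7 rayl
Formula: R = (Z2 - Z1) / (Z2 + Z1)
Numerator: Z2 - Z1 = 1028.7 - 1006.3 = 22.4
Denominator: Z2 + Z1 = 1028.7 + 1006.3 = 2035.0
R = 22.4 / 2035.0 = 0.011

0.011


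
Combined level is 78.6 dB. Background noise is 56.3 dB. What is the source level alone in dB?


Given values:
  L_total = 78.6 dB, L_bg = 56.3 dB
Formula: L_source = 10 * log10(10^(L_total/10) - 10^(L_bg/10))
Convert to linear:
  10^(78.6/10) = 72443596.0075
  10^(56.3/10) = 426579.5188
Difference: 72443596.0075 - 426579.5188 = 72017016.4887
L_source = 10 * log10(72017016.4887) = 78.57

78.57 dB


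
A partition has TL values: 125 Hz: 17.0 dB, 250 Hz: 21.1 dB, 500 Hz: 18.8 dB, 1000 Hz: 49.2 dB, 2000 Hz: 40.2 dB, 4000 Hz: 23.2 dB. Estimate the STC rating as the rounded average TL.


Given TL values at each frequency:
  125 Hz: 17.0 dB
  250 Hz: 21.1 dB
  500 Hz: 18.8 dB
  1000 Hz: 49.2 dB
  2000 Hz: 40.2 dB
  4000 Hz: 23.2 dB
Formula: STC ~ round(average of TL values)
Sum = 17.0 + 21.1 + 18.8 + 49.2 + 40.2 + 23.2 = 169.5
Average = 169.5 / 6 = 28.25
Rounded: 28

28


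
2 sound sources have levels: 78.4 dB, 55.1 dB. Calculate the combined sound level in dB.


Formula: L_total = 10 * log10( sum(10^(Li/10)) )
  Source 1: 10^(78.4/10) = 69183097.0919
  Source 2: 10^(55.1/10) = 323593.6569
Sum of linear values = 69506690.7488
L_total = 10 * log10(69506690.7488) = 78.42

78.42 dB


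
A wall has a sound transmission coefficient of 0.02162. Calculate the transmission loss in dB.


Given values:
  tau = 0.02162
Formula: TL = 10 * log10(1 / tau)
Compute 1 / tau = 1 / 0.02162 = 46.2535
Compute log10(46.2535) = 1.665145
TL = 10 * 1.665145 = 16.65

16.65 dB


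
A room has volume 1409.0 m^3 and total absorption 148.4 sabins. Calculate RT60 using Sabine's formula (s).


Given values:
  V = 1409.0 m^3
  A = 148.4 sabins
Formula: RT60 = 0.161 * V / A
Numerator: 0.161 * 1409.0 = 226.849
RT60 = 226.849 / 148.4 = 1.529

1.529 s


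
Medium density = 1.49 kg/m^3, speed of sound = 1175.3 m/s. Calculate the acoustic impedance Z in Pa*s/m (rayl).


Given values:
  rho = 1.49 kg/m^3
  c = 1175.3 m/s
Formula: Z = rho * c
Z = 1.49 * 1175.3
Z = 1751.2

1751.2 rayl


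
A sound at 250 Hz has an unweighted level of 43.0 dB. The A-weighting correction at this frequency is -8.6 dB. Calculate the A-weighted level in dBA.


Given values:
  SPL = 43.0 dB
  A-weighting at 250 Hz = -8.6 dB
Formula: L_A = SPL + A_weight
L_A = 43.0 + (-8.6)
L_A = 34.4

34.4 dBA


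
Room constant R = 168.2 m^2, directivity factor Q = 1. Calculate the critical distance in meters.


Given values:
  R = 168.2 m^2, Q = 1
Formula: d_c = 0.141 * sqrt(Q * R)
Compute Q * R = 1 * 168.2 = 168.2
Compute sqrt(168.2) = 12.9692
d_c = 0.141 * 12.9692 = 1.829

1.829 m


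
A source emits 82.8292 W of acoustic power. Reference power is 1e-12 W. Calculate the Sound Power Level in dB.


Given values:
  W = 82.8292 W
  W_ref = 1e-12 W
Formula: SWL = 10 * log10(W / W_ref)
Compute ratio: W / W_ref = 82829200000000
Compute log10: log10(82829200000000) = 13.918183
Multiply: SWL = 10 * 13.918183 = 139.18

139.18 dB


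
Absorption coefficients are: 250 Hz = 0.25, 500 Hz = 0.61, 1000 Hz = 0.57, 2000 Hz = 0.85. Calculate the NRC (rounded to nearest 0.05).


Given values:
  a_250 = 0.25, a_500 = 0.61
  a_1000 = 0.57, a_2000 = 0.85
Formula: NRC = (a250 + a500 + a1000 + a2000) / 4
Sum = 0.25 + 0.61 + 0.57 + 0.85 = 2.28
NRC = 2.28 / 4 = 0.57
Rounded to nearest 0.05: 0.55

0.55


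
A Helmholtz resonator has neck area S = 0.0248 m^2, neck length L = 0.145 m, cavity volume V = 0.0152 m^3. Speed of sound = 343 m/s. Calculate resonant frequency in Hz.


Given values:
  S = 0.0248 m^2, L = 0.145 m, V = 0.0152 m^3, c = 343 m/s
Formula: f = (c / (2*pi)) * sqrt(S / (V * L))
Compute V * L = 0.0152 * 0.145 = 0.002204
Compute S / (V * L) = 0.0248 / 0.002204 = 11.2523
Compute sqrt(11.2523) = 3.354445
Compute c / (2*pi) = 343 / 6.283185 = 54.590148
f = 54.590148 * 3.354445 = 183.12

183.12 Hz
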